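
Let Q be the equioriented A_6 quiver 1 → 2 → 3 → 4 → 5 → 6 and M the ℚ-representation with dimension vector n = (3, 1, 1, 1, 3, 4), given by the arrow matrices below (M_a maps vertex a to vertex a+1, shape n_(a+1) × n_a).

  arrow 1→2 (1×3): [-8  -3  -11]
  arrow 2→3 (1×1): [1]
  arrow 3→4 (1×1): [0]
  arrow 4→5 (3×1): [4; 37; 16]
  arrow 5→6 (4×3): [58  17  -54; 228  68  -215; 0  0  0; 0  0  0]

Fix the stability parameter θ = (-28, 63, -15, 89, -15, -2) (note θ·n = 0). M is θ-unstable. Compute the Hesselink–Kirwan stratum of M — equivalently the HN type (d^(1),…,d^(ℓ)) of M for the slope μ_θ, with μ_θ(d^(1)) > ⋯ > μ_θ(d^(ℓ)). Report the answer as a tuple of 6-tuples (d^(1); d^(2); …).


Via rank(M_{q-1}∘⋯∘M_p): M ≅ I[1,1]^2, I[1,3], I[4,6], I[5,5], I[5,6], I[6,6]^2.
μ_θ-semistable layers: μ^(1)=24; μ^(2)=-2; μ^(3)=-15; μ^(4)=-28

((0, 1, 1, 1, 1, 1); (0, 0, 0, 0, 0, 3); (0, 0, 0, 0, 2, 0); (3, 0, 0, 0, 0, 0))


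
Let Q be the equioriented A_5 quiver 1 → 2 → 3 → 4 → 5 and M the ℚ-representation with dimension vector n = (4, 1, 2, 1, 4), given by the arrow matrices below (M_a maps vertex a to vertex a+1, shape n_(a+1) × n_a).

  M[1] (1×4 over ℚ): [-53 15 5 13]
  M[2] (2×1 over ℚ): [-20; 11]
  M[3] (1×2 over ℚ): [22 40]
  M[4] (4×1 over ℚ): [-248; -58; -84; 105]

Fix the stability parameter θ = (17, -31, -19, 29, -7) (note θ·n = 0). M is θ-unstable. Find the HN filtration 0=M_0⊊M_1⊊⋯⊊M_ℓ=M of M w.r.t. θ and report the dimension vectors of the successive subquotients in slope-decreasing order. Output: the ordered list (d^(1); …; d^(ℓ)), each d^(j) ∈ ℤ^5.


Interval decomposition of M: I[1,1]^3, I[1,3], I[3,5], I[5,5]^3.
HN type (ℓ=5): μ^(1)=17; μ^(2)=11; μ^(3)=-7; μ^(4)=-11; μ^(5)=-19

((3, 0, 0, 0, 0); (0, 0, 0, 1, 1); (0, 0, 0, 0, 3); (1, 1, 1, 0, 0); (0, 0, 1, 0, 0))


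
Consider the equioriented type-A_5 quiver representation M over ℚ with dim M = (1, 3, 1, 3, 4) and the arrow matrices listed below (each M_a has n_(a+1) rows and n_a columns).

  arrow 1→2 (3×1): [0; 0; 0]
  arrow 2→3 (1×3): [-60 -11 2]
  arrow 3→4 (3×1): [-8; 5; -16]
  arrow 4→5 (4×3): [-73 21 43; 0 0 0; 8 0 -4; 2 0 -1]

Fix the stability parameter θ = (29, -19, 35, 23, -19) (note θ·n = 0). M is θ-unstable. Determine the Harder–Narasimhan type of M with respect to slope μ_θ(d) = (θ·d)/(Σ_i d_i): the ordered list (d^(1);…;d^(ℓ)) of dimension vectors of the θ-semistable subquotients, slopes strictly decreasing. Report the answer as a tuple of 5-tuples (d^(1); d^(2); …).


Barcode: M ≅ I[1,1], I[2,2]^2, I[2,5], I[4,4], I[4,5], I[5,5]^2. HN layers by μ_θ (5 steps, strictly decreasing):
  μ^(1)=29; μ^(2)=23; μ^(3)=13; μ^(4)=2; μ^(5)=-19

((1, 0, 0, 0, 0); (0, 0, 0, 1, 0); (0, 0, 1, 1, 1); (0, 0, 0, 1, 1); (0, 3, 0, 0, 2))


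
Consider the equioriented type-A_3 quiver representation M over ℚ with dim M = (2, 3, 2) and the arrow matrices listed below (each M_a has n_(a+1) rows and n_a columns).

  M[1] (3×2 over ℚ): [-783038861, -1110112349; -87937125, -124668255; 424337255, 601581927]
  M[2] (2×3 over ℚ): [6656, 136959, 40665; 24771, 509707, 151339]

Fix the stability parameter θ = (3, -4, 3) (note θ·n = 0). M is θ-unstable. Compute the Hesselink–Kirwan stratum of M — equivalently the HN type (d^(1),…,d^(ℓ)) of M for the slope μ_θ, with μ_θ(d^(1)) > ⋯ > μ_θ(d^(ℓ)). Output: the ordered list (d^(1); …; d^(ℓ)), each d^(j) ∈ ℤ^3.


Via rank(M_{q-1}∘⋯∘M_p): M ≅ I[1,3]^2, I[2,2].
μ_θ-semistable layers: μ^(1)=3; μ^(2)=-1/2; μ^(3)=-4

((0, 0, 2); (2, 2, 0); (0, 1, 0))


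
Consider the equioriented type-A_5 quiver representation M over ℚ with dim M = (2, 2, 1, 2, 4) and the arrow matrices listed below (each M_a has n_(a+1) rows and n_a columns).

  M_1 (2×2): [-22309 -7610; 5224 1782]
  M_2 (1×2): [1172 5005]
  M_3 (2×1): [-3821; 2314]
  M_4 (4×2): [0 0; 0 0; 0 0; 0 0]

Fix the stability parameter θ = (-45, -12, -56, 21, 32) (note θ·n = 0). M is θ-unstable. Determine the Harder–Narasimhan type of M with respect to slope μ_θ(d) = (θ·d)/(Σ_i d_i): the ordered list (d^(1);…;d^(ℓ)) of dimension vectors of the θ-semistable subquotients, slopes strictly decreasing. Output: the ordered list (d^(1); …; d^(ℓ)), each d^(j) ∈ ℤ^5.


Interval decomposition of M: I[1,2], I[1,4], I[4,4], I[5,5]^4.
HN type (ℓ=5): μ^(1)=32; μ^(2)=21; μ^(3)=-12; μ^(4)=-34; μ^(5)=-45

((0, 0, 0, 0, 4); (0, 0, 0, 2, 0); (0, 1, 0, 0, 0); (0, 1, 1, 0, 0); (2, 0, 0, 0, 0))


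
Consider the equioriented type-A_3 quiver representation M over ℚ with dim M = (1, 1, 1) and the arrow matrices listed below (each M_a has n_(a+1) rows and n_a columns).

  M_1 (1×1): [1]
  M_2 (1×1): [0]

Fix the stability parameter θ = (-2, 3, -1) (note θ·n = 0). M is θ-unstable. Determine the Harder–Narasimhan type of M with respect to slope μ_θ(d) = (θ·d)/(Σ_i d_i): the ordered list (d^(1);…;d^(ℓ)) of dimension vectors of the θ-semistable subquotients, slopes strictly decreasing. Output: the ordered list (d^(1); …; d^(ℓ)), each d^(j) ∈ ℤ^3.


Barcode: M ≅ I[1,2], I[3,3]. HN layers by μ_θ (3 steps, strictly decreasing):
  μ^(1)=3; μ^(2)=-1; μ^(3)=-2

((0, 1, 0); (0, 0, 1); (1, 0, 0))


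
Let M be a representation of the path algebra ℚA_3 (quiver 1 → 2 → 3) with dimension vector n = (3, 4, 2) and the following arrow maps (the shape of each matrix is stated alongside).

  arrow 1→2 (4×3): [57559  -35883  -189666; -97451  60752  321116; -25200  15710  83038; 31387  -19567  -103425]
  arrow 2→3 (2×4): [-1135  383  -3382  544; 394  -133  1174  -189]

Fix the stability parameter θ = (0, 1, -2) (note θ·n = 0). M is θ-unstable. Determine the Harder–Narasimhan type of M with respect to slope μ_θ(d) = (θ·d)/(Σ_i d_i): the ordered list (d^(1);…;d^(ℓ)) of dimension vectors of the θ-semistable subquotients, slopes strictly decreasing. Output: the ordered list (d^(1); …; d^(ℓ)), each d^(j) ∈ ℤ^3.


Via rank(M_{q-1}∘⋯∘M_p): M ≅ I[1,2], I[1,3]^2, I[2,2].
μ_θ-semistable layers: μ^(1)=1; μ^(2)=0; μ^(3)=-1/3

((0, 2, 0); (1, 0, 0); (2, 2, 2))


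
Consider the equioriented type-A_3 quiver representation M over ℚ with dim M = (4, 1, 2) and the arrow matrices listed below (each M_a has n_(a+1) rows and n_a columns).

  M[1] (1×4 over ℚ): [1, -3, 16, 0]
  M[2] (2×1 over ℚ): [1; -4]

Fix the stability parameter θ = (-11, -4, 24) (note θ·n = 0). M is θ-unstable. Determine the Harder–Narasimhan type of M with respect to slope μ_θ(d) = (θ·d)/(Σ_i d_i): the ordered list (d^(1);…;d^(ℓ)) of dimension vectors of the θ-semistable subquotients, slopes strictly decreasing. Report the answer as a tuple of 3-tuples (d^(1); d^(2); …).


Barcode: M ≅ I[1,1]^3, I[1,3], I[3,3]. HN layers by μ_θ (3 steps, strictly decreasing):
  μ^(1)=24; μ^(2)=-4; μ^(3)=-11

((0, 0, 2); (0, 1, 0); (4, 0, 0))


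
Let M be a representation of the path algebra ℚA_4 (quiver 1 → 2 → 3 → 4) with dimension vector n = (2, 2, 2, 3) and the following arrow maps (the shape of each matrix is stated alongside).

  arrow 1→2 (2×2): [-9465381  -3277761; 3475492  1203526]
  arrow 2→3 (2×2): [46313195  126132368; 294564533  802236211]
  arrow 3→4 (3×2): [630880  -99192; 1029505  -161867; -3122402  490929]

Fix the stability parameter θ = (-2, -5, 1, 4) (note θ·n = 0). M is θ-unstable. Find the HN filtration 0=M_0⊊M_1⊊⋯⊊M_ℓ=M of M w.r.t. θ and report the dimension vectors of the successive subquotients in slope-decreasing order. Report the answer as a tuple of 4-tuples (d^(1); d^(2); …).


Interval decomposition of M: I[1,4]^2, I[4,4].
HN type (ℓ=3): μ^(1)=4; μ^(2)=1; μ^(3)=-7/2

((0, 0, 0, 3); (0, 0, 2, 0); (2, 2, 0, 0))


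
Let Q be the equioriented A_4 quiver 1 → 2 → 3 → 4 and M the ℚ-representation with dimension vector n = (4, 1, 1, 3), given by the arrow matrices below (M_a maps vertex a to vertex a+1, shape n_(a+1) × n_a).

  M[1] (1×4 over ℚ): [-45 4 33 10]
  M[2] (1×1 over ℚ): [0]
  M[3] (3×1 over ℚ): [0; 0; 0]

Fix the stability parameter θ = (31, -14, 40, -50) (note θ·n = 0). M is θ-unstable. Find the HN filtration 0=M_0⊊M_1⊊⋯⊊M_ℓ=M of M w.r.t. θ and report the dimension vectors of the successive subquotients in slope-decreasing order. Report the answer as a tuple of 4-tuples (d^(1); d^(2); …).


Via rank(M_{q-1}∘⋯∘M_p): M ≅ I[1,1]^3, I[1,2], I[3,3], I[4,4]^3.
μ_θ-semistable layers: μ^(1)=40; μ^(2)=31; μ^(3)=17/2; μ^(4)=-50

((0, 0, 1, 0); (3, 0, 0, 0); (1, 1, 0, 0); (0, 0, 0, 3))


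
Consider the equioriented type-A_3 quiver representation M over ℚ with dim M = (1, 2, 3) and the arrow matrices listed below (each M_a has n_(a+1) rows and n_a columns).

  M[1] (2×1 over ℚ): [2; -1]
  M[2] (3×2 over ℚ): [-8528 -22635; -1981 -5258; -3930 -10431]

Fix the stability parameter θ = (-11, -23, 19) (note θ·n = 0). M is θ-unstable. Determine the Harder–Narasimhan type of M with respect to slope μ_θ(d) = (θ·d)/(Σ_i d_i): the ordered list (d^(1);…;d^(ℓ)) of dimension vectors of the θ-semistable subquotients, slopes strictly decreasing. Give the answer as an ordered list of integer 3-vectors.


Via rank(M_{q-1}∘⋯∘M_p): M ≅ I[1,3], I[2,3], I[3,3].
μ_θ-semistable layers: μ^(1)=19; μ^(2)=-17; μ^(3)=-23

((0, 0, 3); (1, 1, 0); (0, 1, 0))


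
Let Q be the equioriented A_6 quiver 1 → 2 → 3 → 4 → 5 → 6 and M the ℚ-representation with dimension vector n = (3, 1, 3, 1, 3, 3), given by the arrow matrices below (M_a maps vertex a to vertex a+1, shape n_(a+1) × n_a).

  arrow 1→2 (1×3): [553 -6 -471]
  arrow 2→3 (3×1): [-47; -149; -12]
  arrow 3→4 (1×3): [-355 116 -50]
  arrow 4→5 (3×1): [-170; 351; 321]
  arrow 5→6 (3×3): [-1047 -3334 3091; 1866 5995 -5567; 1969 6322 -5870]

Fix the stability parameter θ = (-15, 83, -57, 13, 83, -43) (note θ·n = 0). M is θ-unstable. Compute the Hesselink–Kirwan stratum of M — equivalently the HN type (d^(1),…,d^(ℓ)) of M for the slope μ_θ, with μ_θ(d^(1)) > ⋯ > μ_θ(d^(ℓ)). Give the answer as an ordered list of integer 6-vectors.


Barcode: M ≅ I[1,1]^2, I[1,6], I[3,3]^2, I[5,6]^2. HN layers by μ_θ (4 steps, strictly decreasing):
  μ^(1)=20; μ^(2)=13; μ^(3)=-15; μ^(4)=-57

((0, 0, 0, 0, 3, 3); (0, 1, 1, 1, 0, 0); (3, 0, 0, 0, 0, 0); (0, 0, 2, 0, 0, 0))


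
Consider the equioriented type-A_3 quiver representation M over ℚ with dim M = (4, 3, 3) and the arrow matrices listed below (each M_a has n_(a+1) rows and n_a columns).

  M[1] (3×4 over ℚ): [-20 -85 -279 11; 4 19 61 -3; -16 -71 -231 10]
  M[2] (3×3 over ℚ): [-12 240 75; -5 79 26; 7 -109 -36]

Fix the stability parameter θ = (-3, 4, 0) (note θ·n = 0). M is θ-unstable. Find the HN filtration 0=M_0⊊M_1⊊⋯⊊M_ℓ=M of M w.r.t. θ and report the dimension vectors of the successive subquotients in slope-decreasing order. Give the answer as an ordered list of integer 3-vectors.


Via rank(M_{q-1}∘⋯∘M_p): M ≅ I[1,1]^2, I[1,2], I[1,3], I[2,3], I[3,3].
μ_θ-semistable layers: μ^(1)=4; μ^(2)=2; μ^(3)=0; μ^(4)=-3

((0, 1, 0); (0, 2, 2); (0, 0, 1); (4, 0, 0))


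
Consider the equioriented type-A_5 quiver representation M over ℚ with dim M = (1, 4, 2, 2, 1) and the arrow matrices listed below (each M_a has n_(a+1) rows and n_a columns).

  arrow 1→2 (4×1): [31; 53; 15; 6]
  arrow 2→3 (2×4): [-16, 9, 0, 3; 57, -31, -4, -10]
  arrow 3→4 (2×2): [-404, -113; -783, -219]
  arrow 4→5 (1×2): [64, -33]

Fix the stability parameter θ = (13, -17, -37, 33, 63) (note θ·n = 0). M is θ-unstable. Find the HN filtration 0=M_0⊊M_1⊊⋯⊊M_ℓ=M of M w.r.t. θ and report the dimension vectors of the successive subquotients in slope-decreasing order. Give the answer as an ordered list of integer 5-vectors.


Barcode: M ≅ I[1,5], I[2,2]^2, I[2,4]. HN layers by μ_θ (5 steps, strictly decreasing):
  μ^(1)=63; μ^(2)=33; μ^(3)=-41/3; μ^(4)=-17; μ^(5)=-27

((0, 0, 0, 0, 1); (0, 0, 0, 2, 0); (1, 1, 1, 0, 0); (0, 2, 0, 0, 0); (0, 1, 1, 0, 0))


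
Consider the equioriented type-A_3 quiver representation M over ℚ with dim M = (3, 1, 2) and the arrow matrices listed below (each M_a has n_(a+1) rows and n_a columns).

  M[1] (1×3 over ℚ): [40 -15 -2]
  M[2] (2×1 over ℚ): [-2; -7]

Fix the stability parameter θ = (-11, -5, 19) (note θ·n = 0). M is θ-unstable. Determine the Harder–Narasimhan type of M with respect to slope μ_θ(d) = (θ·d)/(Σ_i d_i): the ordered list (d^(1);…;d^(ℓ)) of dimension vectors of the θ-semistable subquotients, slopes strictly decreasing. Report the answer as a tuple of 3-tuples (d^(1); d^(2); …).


Via rank(M_{q-1}∘⋯∘M_p): M ≅ I[1,1]^2, I[1,3], I[3,3].
μ_θ-semistable layers: μ^(1)=19; μ^(2)=-5; μ^(3)=-11

((0, 0, 2); (0, 1, 0); (3, 0, 0))


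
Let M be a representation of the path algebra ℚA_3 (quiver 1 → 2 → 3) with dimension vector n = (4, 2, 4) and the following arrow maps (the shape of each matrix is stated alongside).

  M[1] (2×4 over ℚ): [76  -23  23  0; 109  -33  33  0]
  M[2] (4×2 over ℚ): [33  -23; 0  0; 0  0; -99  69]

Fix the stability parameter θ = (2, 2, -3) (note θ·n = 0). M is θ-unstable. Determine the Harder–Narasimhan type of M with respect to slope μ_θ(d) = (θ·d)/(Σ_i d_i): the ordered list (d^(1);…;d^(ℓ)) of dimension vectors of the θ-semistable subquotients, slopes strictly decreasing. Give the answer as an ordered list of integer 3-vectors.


Via rank(M_{q-1}∘⋯∘M_p): M ≅ I[1,1]^2, I[1,2], I[1,3], I[3,3]^3.
μ_θ-semistable layers: μ^(1)=2; μ^(2)=1/3; μ^(3)=-3

((3, 1, 0); (1, 1, 1); (0, 0, 3))


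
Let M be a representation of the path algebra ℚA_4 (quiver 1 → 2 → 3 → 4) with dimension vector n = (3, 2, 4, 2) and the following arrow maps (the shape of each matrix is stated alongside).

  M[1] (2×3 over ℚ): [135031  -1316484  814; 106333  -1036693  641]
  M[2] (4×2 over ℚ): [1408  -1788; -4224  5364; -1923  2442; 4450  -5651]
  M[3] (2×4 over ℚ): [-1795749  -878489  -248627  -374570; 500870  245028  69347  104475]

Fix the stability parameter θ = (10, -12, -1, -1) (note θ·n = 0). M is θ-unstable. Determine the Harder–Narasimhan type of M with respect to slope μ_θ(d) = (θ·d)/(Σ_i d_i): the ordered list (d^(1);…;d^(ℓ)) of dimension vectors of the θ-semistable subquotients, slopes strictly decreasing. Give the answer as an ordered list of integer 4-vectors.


Barcode: M ≅ I[1,1], I[1,4]^2, I[3,3]^2. HN layers by μ_θ (2 steps, strictly decreasing):
  μ^(1)=10; μ^(2)=-1

((1, 0, 0, 0); (2, 2, 4, 2))


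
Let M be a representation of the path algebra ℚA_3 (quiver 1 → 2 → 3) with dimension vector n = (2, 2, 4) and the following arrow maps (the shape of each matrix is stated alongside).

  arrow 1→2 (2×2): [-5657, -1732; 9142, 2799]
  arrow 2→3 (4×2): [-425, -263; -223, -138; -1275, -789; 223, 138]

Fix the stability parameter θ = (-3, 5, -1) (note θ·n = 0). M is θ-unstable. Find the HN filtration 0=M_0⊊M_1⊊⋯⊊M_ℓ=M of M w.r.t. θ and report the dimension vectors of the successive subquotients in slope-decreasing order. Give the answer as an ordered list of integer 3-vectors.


Interval decomposition of M: I[1,3]^2, I[3,3]^2.
HN type (ℓ=3): μ^(1)=2; μ^(2)=-1; μ^(3)=-3

((0, 2, 2); (0, 0, 2); (2, 0, 0))


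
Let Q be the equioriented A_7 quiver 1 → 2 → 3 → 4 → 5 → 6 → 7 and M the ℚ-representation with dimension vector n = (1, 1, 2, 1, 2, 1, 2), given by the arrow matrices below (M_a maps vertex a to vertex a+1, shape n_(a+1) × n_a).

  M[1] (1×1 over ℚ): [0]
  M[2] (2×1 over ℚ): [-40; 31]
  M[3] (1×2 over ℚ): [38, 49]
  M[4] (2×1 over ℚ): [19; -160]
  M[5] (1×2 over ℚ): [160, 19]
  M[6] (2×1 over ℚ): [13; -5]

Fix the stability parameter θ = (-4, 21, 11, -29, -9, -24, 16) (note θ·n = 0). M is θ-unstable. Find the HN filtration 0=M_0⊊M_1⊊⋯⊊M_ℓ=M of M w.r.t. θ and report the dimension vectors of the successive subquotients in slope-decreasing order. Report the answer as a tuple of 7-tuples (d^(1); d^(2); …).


Via rank(M_{q-1}∘⋯∘M_p): M ≅ I[1,1], I[2,5], I[3,3], I[5,7], I[7,7].
μ_θ-semistable layers: μ^(1)=16; μ^(2)=11; μ^(3)=-3/2; μ^(4)=-4; μ^(5)=-33/2

((0, 0, 0, 0, 0, 0, 2); (0, 0, 1, 0, 0, 0, 0); (0, 1, 1, 1, 1, 0, 0); (1, 0, 0, 0, 0, 0, 0); (0, 0, 0, 0, 1, 1, 0))


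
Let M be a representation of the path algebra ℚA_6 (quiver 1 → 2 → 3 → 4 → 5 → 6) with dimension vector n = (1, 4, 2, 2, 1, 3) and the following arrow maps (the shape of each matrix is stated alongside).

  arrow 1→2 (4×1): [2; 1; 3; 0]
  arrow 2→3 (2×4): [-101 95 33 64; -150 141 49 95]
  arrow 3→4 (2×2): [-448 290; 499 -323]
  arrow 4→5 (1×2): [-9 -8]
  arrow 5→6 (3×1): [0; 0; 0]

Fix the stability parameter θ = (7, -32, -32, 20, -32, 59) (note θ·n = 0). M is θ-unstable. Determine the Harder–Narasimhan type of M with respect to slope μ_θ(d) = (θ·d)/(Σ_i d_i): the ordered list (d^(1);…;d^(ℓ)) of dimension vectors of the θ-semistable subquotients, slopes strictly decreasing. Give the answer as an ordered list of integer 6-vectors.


Via rank(M_{q-1}∘⋯∘M_p): M ≅ I[1,5], I[2,2]^2, I[2,4], I[6,6]^3.
μ_θ-semistable layers: μ^(1)=59; μ^(2)=20; μ^(3)=-6; μ^(4)=-19; μ^(5)=-32

((0, 0, 0, 0, 0, 3); (0, 0, 0, 1, 0, 0); (0, 0, 0, 1, 1, 0); (1, 1, 1, 0, 0, 0); (0, 3, 1, 0, 0, 0))


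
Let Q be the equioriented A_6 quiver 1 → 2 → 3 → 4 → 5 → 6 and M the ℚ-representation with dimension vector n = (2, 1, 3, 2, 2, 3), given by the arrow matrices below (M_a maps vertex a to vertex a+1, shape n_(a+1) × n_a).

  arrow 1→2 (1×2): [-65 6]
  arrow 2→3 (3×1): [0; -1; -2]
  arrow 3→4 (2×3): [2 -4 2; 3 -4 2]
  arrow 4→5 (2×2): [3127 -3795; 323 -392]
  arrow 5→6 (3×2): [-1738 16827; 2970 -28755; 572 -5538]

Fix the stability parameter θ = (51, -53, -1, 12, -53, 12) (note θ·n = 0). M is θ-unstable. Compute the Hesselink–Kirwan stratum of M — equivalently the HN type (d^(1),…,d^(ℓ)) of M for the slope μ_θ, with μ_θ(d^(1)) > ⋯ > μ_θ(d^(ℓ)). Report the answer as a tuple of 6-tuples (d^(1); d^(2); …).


Barcode: M ≅ I[1,1], I[1,3], I[3,5], I[3,6], I[6,6]^2. HN layers by μ_θ (4 steps, strictly decreasing):
  μ^(1)=51; μ^(2)=12; μ^(3)=-1; μ^(4)=-14

((1, 0, 0, 0, 0, 0); (0, 0, 0, 0, 0, 3); (1, 1, 1, 0, 0, 0); (0, 0, 2, 2, 2, 0))


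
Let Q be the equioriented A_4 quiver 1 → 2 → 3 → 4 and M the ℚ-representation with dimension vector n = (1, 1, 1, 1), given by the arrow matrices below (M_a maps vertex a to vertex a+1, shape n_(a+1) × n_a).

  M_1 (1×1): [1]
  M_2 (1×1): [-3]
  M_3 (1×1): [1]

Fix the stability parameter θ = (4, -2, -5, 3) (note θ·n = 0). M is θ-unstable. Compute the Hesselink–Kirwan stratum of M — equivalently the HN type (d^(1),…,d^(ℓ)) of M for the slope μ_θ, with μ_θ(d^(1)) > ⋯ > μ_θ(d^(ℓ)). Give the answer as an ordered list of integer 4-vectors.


Interval decomposition of M: I[1,4].
HN type (ℓ=2): μ^(1)=3; μ^(2)=-1

((0, 0, 0, 1); (1, 1, 1, 0))


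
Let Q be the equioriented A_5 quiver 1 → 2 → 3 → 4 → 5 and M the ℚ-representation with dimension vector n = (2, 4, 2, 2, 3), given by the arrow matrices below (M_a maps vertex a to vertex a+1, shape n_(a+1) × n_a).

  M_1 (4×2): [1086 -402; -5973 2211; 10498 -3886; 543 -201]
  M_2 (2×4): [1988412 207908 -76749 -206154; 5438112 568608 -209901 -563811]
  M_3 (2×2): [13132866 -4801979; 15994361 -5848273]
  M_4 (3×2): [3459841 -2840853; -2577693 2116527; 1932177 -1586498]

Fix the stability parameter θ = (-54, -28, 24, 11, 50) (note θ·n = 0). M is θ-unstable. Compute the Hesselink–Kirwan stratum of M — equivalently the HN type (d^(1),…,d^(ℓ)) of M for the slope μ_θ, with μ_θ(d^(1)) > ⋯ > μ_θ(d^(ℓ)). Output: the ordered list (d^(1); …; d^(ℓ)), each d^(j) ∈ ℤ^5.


Barcode: M ≅ I[1,1], I[1,5], I[2,2]^2, I[2,5], I[5,5]. HN layers by μ_θ (4 steps, strictly decreasing):
  μ^(1)=50; μ^(2)=35/2; μ^(3)=-28; μ^(4)=-54

((0, 0, 0, 0, 3); (0, 0, 2, 2, 0); (0, 4, 0, 0, 0); (2, 0, 0, 0, 0))


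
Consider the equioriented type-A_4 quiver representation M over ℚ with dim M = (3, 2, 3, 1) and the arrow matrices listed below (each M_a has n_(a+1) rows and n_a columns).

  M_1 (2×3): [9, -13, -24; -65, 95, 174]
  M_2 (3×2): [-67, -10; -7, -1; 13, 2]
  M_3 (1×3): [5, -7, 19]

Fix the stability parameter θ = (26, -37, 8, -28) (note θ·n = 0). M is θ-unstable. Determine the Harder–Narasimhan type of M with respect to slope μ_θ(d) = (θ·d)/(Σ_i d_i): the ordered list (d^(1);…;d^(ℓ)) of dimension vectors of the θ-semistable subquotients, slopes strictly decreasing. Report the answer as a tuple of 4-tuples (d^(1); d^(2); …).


Via rank(M_{q-1}∘⋯∘M_p): M ≅ I[1,1], I[1,3], I[1,4], I[3,3].
μ_θ-semistable layers: μ^(1)=26; μ^(2)=8; μ^(3)=-11/2; μ^(4)=-31/4

((1, 0, 0, 0); (0, 0, 2, 0); (1, 1, 0, 0); (1, 1, 1, 1))


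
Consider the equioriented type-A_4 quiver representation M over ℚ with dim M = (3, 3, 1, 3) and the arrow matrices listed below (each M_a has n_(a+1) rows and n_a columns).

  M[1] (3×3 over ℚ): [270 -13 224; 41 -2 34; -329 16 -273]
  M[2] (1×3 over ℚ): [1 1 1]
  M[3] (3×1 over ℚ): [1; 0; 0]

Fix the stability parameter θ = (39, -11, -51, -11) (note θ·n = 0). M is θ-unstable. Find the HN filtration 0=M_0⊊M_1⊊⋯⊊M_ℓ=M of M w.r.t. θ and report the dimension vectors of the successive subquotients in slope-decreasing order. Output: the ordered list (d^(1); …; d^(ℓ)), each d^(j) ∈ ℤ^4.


Via rank(M_{q-1}∘⋯∘M_p): M ≅ I[1,2]^2, I[1,4], I[4,4]^2.
μ_θ-semistable layers: μ^(1)=14; μ^(2)=-17/2; μ^(3)=-11

((2, 2, 0, 0); (1, 1, 1, 1); (0, 0, 0, 2))


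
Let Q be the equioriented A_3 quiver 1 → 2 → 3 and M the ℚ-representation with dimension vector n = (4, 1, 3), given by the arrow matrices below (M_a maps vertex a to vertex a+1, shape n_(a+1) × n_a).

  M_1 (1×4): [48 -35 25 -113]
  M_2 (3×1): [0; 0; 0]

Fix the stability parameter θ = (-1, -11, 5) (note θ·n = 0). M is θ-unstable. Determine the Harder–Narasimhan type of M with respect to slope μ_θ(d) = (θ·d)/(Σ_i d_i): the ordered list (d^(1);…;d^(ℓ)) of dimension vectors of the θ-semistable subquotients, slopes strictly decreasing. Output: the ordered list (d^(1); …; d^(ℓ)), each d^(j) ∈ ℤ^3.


Interval decomposition of M: I[1,1]^3, I[1,2], I[3,3]^3.
HN type (ℓ=3): μ^(1)=5; μ^(2)=-1; μ^(3)=-6

((0, 0, 3); (3, 0, 0); (1, 1, 0))


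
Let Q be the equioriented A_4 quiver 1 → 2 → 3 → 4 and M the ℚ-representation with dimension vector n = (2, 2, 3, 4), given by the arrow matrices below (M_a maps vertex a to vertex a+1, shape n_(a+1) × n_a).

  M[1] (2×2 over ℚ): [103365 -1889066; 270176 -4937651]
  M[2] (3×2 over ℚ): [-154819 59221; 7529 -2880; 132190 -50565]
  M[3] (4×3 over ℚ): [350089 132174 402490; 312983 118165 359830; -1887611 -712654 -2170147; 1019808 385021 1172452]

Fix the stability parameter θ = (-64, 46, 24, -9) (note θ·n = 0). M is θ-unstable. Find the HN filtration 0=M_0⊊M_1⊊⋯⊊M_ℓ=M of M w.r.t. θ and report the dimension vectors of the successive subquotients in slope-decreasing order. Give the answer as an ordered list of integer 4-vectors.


Interval decomposition of M: I[1,4]^2, I[3,4], I[4,4].
HN type (ℓ=4): μ^(1)=61/3; μ^(2)=15/2; μ^(3)=-9; μ^(4)=-64

((0, 2, 2, 2); (0, 0, 1, 1); (0, 0, 0, 1); (2, 0, 0, 0))


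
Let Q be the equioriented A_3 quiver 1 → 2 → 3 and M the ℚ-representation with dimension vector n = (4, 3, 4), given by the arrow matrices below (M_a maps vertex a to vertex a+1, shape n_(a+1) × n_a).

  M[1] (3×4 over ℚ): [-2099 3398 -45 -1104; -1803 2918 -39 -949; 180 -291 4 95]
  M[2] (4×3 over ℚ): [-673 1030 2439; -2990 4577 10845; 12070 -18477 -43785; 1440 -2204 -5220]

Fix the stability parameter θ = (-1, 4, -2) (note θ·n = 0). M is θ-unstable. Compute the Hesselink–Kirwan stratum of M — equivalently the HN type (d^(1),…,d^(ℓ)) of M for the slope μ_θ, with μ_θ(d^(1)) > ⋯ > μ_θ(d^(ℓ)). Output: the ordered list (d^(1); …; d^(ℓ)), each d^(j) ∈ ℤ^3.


Barcode: M ≅ I[1,1], I[1,2], I[1,3]^2, I[3,3]^2. HN layers by μ_θ (4 steps, strictly decreasing):
  μ^(1)=4; μ^(2)=1; μ^(3)=-1; μ^(4)=-2

((0, 1, 0); (0, 2, 2); (4, 0, 0); (0, 0, 2))


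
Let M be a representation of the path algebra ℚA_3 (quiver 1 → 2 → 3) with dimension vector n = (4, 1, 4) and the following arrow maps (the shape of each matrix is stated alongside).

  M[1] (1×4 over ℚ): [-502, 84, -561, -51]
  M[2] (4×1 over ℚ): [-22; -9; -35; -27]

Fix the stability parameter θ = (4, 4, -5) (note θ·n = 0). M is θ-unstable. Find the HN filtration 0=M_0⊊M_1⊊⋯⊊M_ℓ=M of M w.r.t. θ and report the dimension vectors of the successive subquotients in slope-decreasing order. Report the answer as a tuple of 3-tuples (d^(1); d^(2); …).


Barcode: M ≅ I[1,1]^3, I[1,3], I[3,3]^3. HN layers by μ_θ (3 steps, strictly decreasing):
  μ^(1)=4; μ^(2)=1; μ^(3)=-5

((3, 0, 0); (1, 1, 1); (0, 0, 3))


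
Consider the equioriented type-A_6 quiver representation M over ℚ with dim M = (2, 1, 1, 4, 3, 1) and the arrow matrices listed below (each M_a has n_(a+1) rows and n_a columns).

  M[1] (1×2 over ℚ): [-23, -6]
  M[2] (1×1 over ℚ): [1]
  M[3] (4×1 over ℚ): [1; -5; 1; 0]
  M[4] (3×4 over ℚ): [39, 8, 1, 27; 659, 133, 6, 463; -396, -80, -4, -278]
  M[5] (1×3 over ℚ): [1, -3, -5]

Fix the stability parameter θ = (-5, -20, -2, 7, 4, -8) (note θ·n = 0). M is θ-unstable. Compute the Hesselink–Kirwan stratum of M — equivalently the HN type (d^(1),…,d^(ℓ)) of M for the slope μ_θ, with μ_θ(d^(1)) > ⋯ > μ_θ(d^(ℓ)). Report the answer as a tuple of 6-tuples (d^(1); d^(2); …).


Interval decomposition of M: I[1,1], I[1,4], I[4,5]^2, I[4,6].
HN type (ℓ=6): μ^(1)=7; μ^(2)=11/2; μ^(3)=1; μ^(4)=-2; μ^(5)=-5; μ^(6)=-25/2

((0, 0, 0, 1, 0, 0); (0, 0, 0, 2, 2, 0); (0, 0, 0, 1, 1, 1); (0, 0, 1, 0, 0, 0); (1, 0, 0, 0, 0, 0); (1, 1, 0, 0, 0, 0))


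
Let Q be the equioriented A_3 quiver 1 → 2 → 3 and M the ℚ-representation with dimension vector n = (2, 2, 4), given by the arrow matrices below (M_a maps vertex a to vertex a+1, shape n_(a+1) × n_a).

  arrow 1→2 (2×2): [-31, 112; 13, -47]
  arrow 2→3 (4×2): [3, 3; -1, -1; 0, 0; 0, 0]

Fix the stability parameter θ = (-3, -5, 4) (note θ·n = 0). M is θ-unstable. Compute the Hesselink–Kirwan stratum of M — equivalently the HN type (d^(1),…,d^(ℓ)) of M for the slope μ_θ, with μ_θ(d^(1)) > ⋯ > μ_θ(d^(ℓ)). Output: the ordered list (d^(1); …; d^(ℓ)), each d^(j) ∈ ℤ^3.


Via rank(M_{q-1}∘⋯∘M_p): M ≅ I[1,2], I[1,3], I[3,3]^3.
μ_θ-semistable layers: μ^(1)=4; μ^(2)=-4

((0, 0, 4); (2, 2, 0))


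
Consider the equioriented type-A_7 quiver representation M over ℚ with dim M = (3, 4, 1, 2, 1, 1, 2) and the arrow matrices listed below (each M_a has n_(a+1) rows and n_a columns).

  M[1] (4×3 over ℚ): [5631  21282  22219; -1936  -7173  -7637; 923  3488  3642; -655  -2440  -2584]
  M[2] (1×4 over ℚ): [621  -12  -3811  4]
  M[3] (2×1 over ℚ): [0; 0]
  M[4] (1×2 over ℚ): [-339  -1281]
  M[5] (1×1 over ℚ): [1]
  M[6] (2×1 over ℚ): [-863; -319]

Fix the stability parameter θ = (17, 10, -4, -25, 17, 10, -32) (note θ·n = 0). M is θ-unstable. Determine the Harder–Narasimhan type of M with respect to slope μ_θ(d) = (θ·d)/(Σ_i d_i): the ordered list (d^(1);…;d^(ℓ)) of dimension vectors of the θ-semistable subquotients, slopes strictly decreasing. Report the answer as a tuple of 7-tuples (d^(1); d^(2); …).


Via rank(M_{q-1}∘⋯∘M_p): M ≅ I[1,2]^2, I[1,3], I[2,2], I[4,4], I[4,7], I[7,7].
μ_θ-semistable layers: μ^(1)=27/2; μ^(2)=10; μ^(3)=23/3; μ^(4)=-5/3; μ^(5)=-25; μ^(6)=-32

((2, 2, 0, 0, 0, 0, 0); (0, 1, 0, 0, 0, 0, 0); (1, 1, 1, 0, 0, 0, 0); (0, 0, 0, 0, 1, 1, 1); (0, 0, 0, 2, 0, 0, 0); (0, 0, 0, 0, 0, 0, 1))


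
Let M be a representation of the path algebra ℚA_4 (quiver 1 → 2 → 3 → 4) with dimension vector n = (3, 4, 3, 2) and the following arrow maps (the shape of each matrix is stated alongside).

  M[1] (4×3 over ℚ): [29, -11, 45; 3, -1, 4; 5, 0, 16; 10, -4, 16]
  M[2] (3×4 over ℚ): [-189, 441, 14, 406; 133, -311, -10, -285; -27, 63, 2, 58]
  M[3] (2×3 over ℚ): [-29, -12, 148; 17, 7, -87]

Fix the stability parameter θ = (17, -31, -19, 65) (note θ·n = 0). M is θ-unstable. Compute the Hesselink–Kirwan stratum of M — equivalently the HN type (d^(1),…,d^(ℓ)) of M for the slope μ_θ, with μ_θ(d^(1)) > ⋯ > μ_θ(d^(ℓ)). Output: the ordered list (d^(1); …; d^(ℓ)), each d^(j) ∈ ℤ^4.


Via rank(M_{q-1}∘⋯∘M_p): M ≅ I[1,2], I[1,4]^2, I[2,2], I[3,3].
μ_θ-semistable layers: μ^(1)=65; μ^(2)=-7; μ^(3)=-11; μ^(4)=-19; μ^(5)=-31

((0, 0, 0, 2); (1, 1, 0, 0); (2, 2, 2, 0); (0, 0, 1, 0); (0, 1, 0, 0))


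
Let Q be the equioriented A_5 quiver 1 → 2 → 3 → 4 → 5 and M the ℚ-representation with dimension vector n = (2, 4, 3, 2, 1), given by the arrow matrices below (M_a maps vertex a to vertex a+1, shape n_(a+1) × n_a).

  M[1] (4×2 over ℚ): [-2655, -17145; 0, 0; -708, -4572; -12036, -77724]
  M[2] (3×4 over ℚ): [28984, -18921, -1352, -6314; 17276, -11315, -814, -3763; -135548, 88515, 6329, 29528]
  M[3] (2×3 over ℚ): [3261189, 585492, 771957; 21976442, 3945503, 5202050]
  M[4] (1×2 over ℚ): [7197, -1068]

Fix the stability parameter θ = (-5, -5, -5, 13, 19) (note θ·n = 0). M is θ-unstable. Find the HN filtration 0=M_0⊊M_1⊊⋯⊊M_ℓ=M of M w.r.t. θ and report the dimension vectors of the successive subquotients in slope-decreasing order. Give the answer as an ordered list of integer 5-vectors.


Interval decomposition of M: I[1,1], I[1,2], I[2,3], I[2,4], I[2,5].
HN type (ℓ=3): μ^(1)=19; μ^(2)=13; μ^(3)=-5

((0, 0, 0, 0, 1); (0, 0, 0, 2, 0); (2, 4, 3, 0, 0))


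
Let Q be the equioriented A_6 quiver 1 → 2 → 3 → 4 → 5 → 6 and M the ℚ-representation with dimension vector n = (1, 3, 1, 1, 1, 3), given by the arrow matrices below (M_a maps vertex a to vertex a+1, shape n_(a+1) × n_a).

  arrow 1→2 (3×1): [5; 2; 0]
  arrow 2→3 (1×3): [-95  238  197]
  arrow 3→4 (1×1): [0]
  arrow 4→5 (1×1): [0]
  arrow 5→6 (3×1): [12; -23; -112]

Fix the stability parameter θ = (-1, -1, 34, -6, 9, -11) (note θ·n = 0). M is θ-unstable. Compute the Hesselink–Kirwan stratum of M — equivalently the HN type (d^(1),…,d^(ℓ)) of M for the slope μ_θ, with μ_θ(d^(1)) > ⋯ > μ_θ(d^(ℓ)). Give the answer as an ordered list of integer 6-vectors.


Interval decomposition of M: I[1,3], I[2,2]^2, I[4,4], I[5,6], I[6,6]^2.
HN type (ℓ=4): μ^(1)=34; μ^(2)=-1; μ^(3)=-6; μ^(4)=-11

((0, 0, 1, 0, 0, 0); (1, 3, 0, 0, 1, 1); (0, 0, 0, 1, 0, 0); (0, 0, 0, 0, 0, 2))


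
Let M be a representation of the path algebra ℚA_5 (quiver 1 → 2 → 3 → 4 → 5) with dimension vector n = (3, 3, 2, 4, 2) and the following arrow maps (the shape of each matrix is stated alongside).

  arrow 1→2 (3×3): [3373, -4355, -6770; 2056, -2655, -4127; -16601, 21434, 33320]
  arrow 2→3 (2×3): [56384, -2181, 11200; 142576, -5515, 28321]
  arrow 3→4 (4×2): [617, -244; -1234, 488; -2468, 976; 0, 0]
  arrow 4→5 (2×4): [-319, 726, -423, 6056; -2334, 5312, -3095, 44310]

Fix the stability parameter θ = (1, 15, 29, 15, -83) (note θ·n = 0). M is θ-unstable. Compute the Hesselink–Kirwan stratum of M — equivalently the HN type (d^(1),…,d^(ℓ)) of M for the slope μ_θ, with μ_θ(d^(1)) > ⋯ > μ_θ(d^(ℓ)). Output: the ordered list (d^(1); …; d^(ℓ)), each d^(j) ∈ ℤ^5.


Interval decomposition of M: I[1,2], I[1,3], I[1,5], I[4,4]^2, I[4,5].
HN type (ℓ=5): μ^(1)=29; μ^(2)=15; μ^(3)=1; μ^(4)=-23/5; μ^(5)=-34

((0, 0, 1, 0, 0); (0, 2, 0, 2, 0); (2, 0, 0, 0, 0); (1, 1, 1, 1, 1); (0, 0, 0, 1, 1))


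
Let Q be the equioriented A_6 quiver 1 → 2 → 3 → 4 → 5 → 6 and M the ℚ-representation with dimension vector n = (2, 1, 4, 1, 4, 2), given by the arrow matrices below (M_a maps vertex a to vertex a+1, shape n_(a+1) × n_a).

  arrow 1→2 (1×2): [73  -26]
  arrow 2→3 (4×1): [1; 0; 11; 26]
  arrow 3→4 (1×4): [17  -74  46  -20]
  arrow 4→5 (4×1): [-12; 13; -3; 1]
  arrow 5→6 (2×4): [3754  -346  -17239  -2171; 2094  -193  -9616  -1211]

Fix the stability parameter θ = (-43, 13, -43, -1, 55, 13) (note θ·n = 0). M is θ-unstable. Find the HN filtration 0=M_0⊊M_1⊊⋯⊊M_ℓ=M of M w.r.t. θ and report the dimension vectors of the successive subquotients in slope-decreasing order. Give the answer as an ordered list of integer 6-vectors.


Via rank(M_{q-1}∘⋯∘M_p): M ≅ I[1,1], I[1,5], I[3,3]^3, I[5,5], I[5,6]^2.
μ_θ-semistable layers: μ^(1)=55; μ^(2)=34; μ^(3)=-1; μ^(4)=-15; μ^(5)=-43

((0, 0, 0, 0, 2, 0); (0, 0, 0, 0, 2, 2); (0, 0, 0, 1, 0, 0); (0, 1, 1, 0, 0, 0); (2, 0, 3, 0, 0, 0))


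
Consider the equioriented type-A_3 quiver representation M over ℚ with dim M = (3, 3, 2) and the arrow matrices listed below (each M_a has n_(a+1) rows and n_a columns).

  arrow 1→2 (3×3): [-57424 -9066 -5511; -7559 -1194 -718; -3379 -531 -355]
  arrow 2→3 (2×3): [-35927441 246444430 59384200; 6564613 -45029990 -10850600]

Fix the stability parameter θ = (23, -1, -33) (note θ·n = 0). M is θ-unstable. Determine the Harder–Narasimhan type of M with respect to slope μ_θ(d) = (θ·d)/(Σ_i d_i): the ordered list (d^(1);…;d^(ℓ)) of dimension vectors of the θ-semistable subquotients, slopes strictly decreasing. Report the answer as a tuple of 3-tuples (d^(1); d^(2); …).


Barcode: M ≅ I[1,2]^2, I[1,3], I[3,3]. HN layers by μ_θ (3 steps, strictly decreasing):
  μ^(1)=11; μ^(2)=-11/3; μ^(3)=-33

((2, 2, 0); (1, 1, 1); (0, 0, 1))


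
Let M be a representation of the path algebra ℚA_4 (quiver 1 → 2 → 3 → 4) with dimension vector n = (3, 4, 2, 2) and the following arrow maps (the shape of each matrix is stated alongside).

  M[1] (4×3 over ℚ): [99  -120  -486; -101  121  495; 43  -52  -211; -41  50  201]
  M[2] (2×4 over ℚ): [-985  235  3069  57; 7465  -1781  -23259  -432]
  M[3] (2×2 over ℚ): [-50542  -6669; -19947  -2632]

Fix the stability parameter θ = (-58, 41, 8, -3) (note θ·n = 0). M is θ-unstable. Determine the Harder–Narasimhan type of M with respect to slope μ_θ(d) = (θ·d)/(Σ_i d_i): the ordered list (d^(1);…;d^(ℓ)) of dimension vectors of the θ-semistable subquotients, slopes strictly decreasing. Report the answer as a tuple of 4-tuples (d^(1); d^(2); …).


Via rank(M_{q-1}∘⋯∘M_p): M ≅ I[1,2], I[1,4]^2, I[2,2].
μ_θ-semistable layers: μ^(1)=41; μ^(2)=46/3; μ^(3)=-58

((0, 2, 0, 0); (0, 2, 2, 2); (3, 0, 0, 0))


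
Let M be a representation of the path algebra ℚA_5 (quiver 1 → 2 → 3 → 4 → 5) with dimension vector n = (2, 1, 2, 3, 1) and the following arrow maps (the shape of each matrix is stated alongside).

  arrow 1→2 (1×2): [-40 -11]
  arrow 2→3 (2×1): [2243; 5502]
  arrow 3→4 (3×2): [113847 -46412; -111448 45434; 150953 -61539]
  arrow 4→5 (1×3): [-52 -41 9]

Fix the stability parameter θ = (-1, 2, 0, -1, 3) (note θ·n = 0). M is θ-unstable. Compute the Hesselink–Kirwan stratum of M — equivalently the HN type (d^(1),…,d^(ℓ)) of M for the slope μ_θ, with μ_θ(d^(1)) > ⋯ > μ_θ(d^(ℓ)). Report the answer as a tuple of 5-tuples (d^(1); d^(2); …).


Via rank(M_{q-1}∘⋯∘M_p): M ≅ I[1,1], I[1,5], I[3,4], I[4,4].
μ_θ-semistable layers: μ^(1)=3; μ^(2)=1/3; μ^(3)=-1/2; μ^(4)=-1

((0, 0, 0, 0, 1); (0, 1, 1, 1, 0); (0, 0, 1, 1, 0); (2, 0, 0, 1, 0))


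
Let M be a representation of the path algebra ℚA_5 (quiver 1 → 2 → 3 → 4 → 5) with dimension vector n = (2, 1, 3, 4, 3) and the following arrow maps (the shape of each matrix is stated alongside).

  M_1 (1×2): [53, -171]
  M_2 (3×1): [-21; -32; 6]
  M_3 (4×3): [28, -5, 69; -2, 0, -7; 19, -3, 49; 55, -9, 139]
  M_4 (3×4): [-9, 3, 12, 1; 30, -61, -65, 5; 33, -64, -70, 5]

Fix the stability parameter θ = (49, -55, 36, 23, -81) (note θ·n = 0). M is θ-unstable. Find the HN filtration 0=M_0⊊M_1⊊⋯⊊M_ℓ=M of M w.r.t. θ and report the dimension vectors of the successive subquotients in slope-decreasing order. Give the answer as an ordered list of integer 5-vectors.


Interval decomposition of M: I[1,1], I[1,5], I[3,4], I[3,5], I[4,5].
HN type (ℓ=5): μ^(1)=49; μ^(2)=59/2; μ^(3)=-28/5; μ^(4)=-22/3; μ^(5)=-29

((1, 0, 0, 0, 0); (0, 0, 1, 1, 0); (1, 1, 1, 1, 1); (0, 0, 1, 1, 1); (0, 0, 0, 1, 1))


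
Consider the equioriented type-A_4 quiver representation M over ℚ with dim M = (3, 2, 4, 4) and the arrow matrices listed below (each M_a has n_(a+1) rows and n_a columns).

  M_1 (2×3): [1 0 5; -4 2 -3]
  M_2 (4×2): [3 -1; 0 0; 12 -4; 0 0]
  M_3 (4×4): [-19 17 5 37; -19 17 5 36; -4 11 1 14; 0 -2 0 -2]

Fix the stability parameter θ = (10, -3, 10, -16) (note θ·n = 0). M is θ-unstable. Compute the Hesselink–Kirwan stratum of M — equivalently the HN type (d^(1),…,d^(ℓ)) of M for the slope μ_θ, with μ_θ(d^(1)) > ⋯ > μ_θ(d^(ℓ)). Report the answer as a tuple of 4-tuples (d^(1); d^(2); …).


Barcode: M ≅ I[1,1], I[1,2], I[1,4], I[3,4]^3. HN layers by μ_θ (4 steps, strictly decreasing):
  μ^(1)=10; μ^(2)=7/2; μ^(3)=1/4; μ^(4)=-3

((1, 0, 0, 0); (1, 1, 0, 0); (1, 1, 1, 1); (0, 0, 3, 3))


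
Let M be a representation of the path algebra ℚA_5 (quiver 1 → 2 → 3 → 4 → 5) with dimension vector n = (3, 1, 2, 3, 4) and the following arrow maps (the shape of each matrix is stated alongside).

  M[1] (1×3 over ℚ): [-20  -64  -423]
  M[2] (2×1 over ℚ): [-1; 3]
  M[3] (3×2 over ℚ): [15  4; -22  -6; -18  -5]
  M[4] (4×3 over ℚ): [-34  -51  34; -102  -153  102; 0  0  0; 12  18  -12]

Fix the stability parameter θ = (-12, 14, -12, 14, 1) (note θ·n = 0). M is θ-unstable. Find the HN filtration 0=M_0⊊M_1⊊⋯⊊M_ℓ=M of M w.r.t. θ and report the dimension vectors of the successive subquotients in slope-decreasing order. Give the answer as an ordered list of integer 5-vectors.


Via rank(M_{q-1}∘⋯∘M_p): M ≅ I[1,1]^2, I[1,4], I[3,4], I[4,5], I[5,5]^3.
μ_θ-semistable layers: μ^(1)=14; μ^(2)=15/2; μ^(3)=1; μ^(4)=-12

((0, 0, 0, 2, 0); (0, 0, 0, 1, 1); (0, 1, 1, 0, 3); (3, 0, 1, 0, 0))


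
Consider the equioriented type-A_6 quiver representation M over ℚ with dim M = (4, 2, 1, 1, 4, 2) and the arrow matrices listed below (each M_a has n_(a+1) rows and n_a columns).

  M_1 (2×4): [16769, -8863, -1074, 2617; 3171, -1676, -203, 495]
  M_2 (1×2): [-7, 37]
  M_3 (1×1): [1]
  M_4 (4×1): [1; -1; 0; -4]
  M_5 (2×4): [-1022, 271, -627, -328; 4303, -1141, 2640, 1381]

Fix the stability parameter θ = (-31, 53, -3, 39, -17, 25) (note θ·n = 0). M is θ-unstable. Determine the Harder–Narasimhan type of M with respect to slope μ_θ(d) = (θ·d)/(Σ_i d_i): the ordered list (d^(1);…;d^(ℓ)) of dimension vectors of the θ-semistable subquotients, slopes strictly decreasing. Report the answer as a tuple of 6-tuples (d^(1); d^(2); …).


Barcode: M ≅ I[1,1]^2, I[1,2], I[1,6], I[5,5]^2, I[5,6]. HN layers by μ_θ (5 steps, strictly decreasing):
  μ^(1)=53; μ^(2)=25; μ^(3)=18; μ^(4)=-17; μ^(5)=-31

((0, 1, 0, 0, 0, 0); (0, 0, 0, 0, 0, 2); (0, 1, 1, 1, 1, 0); (0, 0, 0, 0, 3, 0); (4, 0, 0, 0, 0, 0))


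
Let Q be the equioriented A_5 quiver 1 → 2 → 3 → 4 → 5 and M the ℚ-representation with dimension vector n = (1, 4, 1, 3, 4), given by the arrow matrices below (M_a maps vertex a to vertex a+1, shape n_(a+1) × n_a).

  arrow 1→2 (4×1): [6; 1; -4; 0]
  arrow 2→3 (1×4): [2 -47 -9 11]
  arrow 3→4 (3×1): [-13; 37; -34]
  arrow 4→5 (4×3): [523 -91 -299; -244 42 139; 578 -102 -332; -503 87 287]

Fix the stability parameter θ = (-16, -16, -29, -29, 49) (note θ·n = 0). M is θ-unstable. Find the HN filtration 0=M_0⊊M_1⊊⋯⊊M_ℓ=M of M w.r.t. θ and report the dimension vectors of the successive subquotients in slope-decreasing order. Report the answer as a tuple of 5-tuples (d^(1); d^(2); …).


Via rank(M_{q-1}∘⋯∘M_p): M ≅ I[1,4], I[2,2]^3, I[4,5]^2, I[5,5]^2.
μ_θ-semistable layers: μ^(1)=49; μ^(2)=-16; μ^(3)=-45/2; μ^(4)=-29

((0, 0, 0, 0, 4); (0, 3, 0, 0, 0); (1, 1, 1, 1, 0); (0, 0, 0, 2, 0))
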